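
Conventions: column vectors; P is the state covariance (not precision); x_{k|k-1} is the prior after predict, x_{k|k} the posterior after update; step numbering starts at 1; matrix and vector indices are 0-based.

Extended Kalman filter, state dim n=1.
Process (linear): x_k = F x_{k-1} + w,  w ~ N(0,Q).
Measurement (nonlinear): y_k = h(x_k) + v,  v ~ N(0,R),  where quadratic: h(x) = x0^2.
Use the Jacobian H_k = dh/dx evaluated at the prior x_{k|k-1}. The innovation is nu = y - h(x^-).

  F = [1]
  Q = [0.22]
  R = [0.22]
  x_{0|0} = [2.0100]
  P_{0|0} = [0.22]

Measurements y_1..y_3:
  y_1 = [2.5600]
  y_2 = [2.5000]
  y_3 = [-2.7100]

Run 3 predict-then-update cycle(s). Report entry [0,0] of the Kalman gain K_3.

step 1: x^-=[2.0100]  P^-=[0.4400]  H_jac=[4.0200]  S=[7.3306]  K=[0.2413]  nu=[-1.4801]  x^+=[1.6529]  P^+=[0.0132]
step 2: x^-=[1.6529]  P^-=[0.2332]  H_jac=[3.3057]  S=[2.7684]  K=[0.2785]  nu=[-0.2320]  x^+=[1.5883]  P^+=[0.0185]
step 3: x^-=[1.5883]  P^-=[0.2385]  H_jac=[3.1765]  S=[2.6269]  K=[0.2884]  nu=[-5.2326]  x^+=[0.0790]  P^+=[0.0200]

K[0,0] = 0.2884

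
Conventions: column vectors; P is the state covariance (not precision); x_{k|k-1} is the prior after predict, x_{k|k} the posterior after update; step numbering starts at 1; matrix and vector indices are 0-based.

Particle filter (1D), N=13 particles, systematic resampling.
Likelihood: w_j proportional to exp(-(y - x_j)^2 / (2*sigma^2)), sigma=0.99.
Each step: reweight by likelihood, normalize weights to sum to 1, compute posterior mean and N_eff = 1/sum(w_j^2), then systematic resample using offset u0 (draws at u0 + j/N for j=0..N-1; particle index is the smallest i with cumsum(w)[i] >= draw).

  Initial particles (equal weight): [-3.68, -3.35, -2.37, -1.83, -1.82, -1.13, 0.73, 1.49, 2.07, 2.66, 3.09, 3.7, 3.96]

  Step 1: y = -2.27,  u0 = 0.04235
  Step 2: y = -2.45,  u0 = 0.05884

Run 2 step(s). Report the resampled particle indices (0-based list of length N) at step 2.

resampled_idx = [1, 2, 3, 4, 4, 5, 6, 7, 8, 9, 9, 10, 12]

step 1: w=[0.0855, 0.1300, 0.2345, 0.2135, 0.2125, 0.1214, 0.0024, 0.0002, 0.0000, 0.0000, 0.0000, 0.0000, 0.0000]  mean=-2.2184  Neff=5.4144  idx=[0, 1, 1, 2, 2, 2, 3, 3, 3, 4, 4, 5, 5]
step 2: w=[0.0477, 0.0682, 0.0682, 0.1028, 0.1028, 0.1028, 0.0848, 0.0848, 0.0848, 0.0842, 0.0842, 0.0424, 0.0424]  mean=-2.2310  Neff=12.1046  idx=[1, 2, 3, 4, 4, 5, 6, 7, 8, 9, 9, 10, 12]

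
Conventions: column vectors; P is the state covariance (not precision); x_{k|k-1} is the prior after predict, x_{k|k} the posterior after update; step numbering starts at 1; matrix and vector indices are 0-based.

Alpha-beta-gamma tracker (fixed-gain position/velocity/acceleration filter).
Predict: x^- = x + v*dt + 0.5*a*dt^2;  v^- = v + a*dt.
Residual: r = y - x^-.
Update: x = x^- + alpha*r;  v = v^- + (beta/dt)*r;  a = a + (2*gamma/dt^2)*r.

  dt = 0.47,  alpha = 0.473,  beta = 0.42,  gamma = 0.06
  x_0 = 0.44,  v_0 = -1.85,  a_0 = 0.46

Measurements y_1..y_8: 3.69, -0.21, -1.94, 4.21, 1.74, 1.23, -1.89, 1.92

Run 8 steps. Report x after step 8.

step 1: x_pred=-0.3787  r=4.0687  x^+=1.5458  v^+=2.0021  a^+=2.6702
step 2: x_pred=2.7817  r=-2.9917  x^+=1.3666  v^+=0.5836  a^+=1.0451
step 3: x_pred=1.7564  r=-3.6964  x^+=0.0080  v^+=-2.2283  a^+=-0.9629
step 4: x_pred=-1.1457  r=5.3557  x^+=1.3876  v^+=2.1050  a^+=1.9465
step 5: x_pred=2.5919  r=-0.8519  x^+=2.1890  v^+=2.2586  a^+=1.4837
step 6: x_pred=3.4144  r=-2.1844  x^+=2.3812  v^+=1.0039  a^+=0.2971
step 7: x_pred=2.8858  r=-4.7758  x^+=0.6269  v^+=-3.1242  a^+=-2.2973
step 8: x_pred=-1.0953  r=3.0153  x^+=0.3310  v^+=-1.5095  a^+=-0.6593

x_post = 0.3310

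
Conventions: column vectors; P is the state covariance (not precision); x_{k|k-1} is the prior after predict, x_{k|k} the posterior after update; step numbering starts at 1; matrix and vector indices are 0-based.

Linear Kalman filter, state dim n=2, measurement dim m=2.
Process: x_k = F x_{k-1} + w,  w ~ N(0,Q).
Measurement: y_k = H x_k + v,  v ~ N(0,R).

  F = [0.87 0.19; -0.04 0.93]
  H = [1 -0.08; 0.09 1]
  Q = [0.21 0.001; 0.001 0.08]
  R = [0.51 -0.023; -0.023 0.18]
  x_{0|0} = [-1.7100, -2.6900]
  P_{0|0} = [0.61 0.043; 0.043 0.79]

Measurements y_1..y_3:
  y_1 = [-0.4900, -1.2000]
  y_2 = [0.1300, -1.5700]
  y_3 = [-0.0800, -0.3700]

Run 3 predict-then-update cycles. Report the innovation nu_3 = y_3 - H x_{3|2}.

innov = [0.6427, 0.9343]

step 1: x^-=[-1.9988, -2.4333]  P^-=[0.7144 0.1538; 0.1538 0.7610]  S=[1.2047 0.1331; 0.1331 0.9745]  K=[0.5666 0.1464; -0.0109 0.7966]  nu=[1.3141, 1.4132]  x^+=[-1.0472, -1.3218]  P^+=[0.2846 -0.0123; -0.0123 0.1448]
step 2: x^-=[-1.1622, -1.1874]  P^-=[0.4266 0.0068; 0.0068 0.2066]  S=[0.9368 0.0056; 0.0056 0.3912]  K=[0.4541 0.1090; -0.0136 0.5297]  nu=[1.1972, -0.2780]  x^+=[-0.6488, -1.3509]  P^+=[0.2282 -0.0114; -0.0114 0.0967]
step 3: x^-=[-0.8212, -1.2304]  P^-=[0.3825 0.0010; 0.0010 0.1648]  S=[0.8933 -0.0007; -0.0007 0.3481]  K=[0.4281 0.1028; -0.0132 0.4737]  nu=[0.6427, 0.9343]  x^+=[-0.4500, -0.7963]  P^+=[0.2151 -0.0107; -0.0107 0.0865]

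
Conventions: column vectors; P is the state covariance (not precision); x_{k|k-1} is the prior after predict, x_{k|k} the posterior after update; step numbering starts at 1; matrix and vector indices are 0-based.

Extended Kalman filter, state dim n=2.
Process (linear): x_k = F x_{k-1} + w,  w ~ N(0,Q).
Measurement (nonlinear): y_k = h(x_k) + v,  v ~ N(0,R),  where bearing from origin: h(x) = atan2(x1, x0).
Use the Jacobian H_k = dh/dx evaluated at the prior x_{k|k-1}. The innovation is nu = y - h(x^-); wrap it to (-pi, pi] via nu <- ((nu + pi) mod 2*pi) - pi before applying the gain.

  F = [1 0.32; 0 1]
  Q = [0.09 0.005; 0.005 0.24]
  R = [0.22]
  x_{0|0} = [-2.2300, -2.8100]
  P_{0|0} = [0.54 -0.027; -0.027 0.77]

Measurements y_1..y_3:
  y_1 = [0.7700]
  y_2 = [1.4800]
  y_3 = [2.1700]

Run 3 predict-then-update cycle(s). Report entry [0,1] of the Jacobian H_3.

H_jac[0,1] = -0.2670

step 1: x^-=[-3.1292, -2.8100]  P^-=[0.6916 0.2244; 0.2244 1.0100]  H_jac=[0.1589 -0.1769]  S=[0.2565]  K=[0.2736; -0.5577]  nu=[-3.1033]  x^+=[-3.9783, -1.0792]  P^+=[0.6724 0.2635; 0.2635 0.9302]
step 2: x^-=[-4.3236, -1.0792]  P^-=[1.0263 0.5662; 0.5662 1.1702]  H_jac=[0.0543 -0.2177]  S=[0.2651]  K=[-0.2546; -0.8450]  nu=[-1.9062]  x^+=[-3.8383, 0.5316]  P^+=[1.0091 0.5092; 0.5092 0.9809]
step 3: x^-=[-3.6682, 0.5316]  P^-=[1.5254 0.8281; 0.8281 1.2209]  H_jac=[-0.0387 -0.2670]  S=[0.3264]  K=[-0.8581; -1.0968]  nu=[-0.8277]  x^+=[-2.9579, 1.4394]  P^+=[1.2850 0.5208; 0.5208 0.8282]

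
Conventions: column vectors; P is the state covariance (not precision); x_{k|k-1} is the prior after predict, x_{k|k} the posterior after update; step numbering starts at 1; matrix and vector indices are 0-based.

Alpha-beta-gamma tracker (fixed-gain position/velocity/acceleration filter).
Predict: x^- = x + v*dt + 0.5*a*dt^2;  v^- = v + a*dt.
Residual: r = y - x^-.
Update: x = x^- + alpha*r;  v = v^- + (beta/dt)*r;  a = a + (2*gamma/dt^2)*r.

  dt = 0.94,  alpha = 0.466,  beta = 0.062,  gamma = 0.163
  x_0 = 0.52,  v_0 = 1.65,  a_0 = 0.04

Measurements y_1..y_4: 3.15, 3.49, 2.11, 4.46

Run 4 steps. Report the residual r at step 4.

resid = -0.9428

step 1: x_pred=2.0887  r=1.0613  x^+=2.5833  v^+=1.7576  a^+=0.4316
step 2: x_pred=4.4261  r=-0.9361  x^+=3.9899  v^+=2.1015  a^+=0.0862
step 3: x_pred=6.0034  r=-3.8934  x^+=4.1891  v^+=1.9258  a^+=-1.3502
step 4: x_pred=5.4028  r=-0.9428  x^+=4.9634  v^+=0.5944  a^+=-1.6981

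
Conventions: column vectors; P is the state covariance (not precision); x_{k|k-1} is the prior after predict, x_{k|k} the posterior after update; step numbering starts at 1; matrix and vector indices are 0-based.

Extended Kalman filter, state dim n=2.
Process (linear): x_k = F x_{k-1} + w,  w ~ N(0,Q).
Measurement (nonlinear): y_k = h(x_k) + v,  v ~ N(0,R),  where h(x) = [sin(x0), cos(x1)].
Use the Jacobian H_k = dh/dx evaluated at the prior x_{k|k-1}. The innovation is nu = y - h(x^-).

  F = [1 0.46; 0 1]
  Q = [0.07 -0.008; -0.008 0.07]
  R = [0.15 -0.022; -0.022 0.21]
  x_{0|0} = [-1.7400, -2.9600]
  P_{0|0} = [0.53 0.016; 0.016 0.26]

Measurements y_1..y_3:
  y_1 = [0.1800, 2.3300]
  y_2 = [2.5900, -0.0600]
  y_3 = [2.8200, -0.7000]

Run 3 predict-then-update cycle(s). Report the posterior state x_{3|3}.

x_post = [-4.0624, -1.6811]

step 1: x^-=[-3.1016, -2.9600]  P^-=[0.6697 0.1276; 0.1276 0.3300]  H_jac=[-0.9992 0.0000; 0.0000 0.1806]  S=[0.8187 -0.0450; -0.0450 0.2208]  K=[-0.8209 -0.0630; -0.1425 0.2409]  nu=[0.2200, 3.3136]  x^+=[-3.4911, -2.1931]  P^+=[0.1218 0.0267; 0.0267 0.2975]
step 2: x^-=[-4.4999, -2.1931]  P^-=[0.2793 0.1555; 0.1555 0.3675]  H_jac=[-0.2109 0.0000; 0.0000 0.8125]  S=[0.1624 -0.0487; -0.0487 0.4526]  K=[-0.2883 0.2482; -0.0045 0.6592]  nu=[1.6125, 0.5229]  x^+=[-4.8351, -1.8556]  P^+=[0.2310 0.0720; 0.0720 0.1705]
step 3: x^-=[-5.6887, -1.8556]  P^-=[0.4033 0.1424; 0.1424 0.2405]  H_jac=[0.8284 0.0000; 0.0000 0.9597]  S=[0.4268 0.0912; 0.0912 0.4315]  K=[0.7490 0.1584; 0.1698 0.4990]  nu=[2.2599, -0.4190]  x^+=[-4.0624, -1.6811]  P^+=[0.1314 0.0175; 0.0175 0.1053]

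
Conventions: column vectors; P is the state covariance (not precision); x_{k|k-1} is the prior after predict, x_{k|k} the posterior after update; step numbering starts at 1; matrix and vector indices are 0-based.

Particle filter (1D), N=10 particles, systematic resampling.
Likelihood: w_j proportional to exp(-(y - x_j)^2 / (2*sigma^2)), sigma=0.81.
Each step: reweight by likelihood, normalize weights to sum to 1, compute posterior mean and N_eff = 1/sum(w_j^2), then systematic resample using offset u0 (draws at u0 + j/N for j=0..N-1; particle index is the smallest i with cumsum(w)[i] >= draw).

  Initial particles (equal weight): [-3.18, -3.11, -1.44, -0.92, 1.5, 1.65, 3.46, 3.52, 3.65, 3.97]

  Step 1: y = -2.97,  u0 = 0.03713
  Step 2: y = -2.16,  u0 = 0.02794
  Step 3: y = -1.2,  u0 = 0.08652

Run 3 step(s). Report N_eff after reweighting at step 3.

step 1: w=[0.4475, 0.4559, 0.0777, 0.0188, 0.0000, 0.0000, 0.0000, 0.0000, 0.0000, 0.0000]  mean=-2.9703  Neff=2.4123  idx=[0, 0, 0, 0, 0, 1, 1, 1, 1, 2]
step 2: w=[0.0915, 0.0915, 0.0915, 0.0915, 0.0915, 0.1016, 0.1016, 0.1016, 0.1016, 0.1362]  mean=-2.9146  Neff=9.8346  idx=[0, 1, 2, 3, 4, 5, 6, 7, 8, 9]
step 3: w=[0.0346, 0.0346, 0.0346, 0.0346, 0.0346, 0.0426, 0.0426, 0.0426, 0.0426, 0.6568]  mean=-2.0253  Neff=2.2493  idx=[2, 5, 7, 9, 9, 9, 9, 9, 9, 9]

N_eff = 2.2493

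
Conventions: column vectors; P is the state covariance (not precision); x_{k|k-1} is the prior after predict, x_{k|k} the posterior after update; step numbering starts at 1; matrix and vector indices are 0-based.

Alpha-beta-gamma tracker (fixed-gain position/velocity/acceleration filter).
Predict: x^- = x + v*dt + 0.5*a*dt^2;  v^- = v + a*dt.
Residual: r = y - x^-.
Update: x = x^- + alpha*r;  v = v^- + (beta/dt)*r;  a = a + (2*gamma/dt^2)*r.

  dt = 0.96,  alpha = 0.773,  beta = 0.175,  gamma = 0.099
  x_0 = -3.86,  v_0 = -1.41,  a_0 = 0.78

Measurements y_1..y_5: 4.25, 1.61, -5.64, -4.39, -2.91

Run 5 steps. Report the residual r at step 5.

step 1: x_pred=-4.8542  r=9.1042  x^+=2.1834  v^+=0.9984  a^+=2.7360
step 2: x_pred=4.4026  r=-2.7926  x^+=2.2439  v^+=3.1159  a^+=2.1360
step 3: x_pred=6.2194  r=-11.8594  x^+=-2.9479  v^+=3.0046  a^+=-0.4119
step 4: x_pred=-0.2533  r=-4.1367  x^+=-3.4510  v^+=1.8551  a^+=-1.3007
step 5: x_pred=-2.2695  r=-0.6405  x^+=-2.7646  v^+=0.4897  a^+=-1.4383

resid = -0.6405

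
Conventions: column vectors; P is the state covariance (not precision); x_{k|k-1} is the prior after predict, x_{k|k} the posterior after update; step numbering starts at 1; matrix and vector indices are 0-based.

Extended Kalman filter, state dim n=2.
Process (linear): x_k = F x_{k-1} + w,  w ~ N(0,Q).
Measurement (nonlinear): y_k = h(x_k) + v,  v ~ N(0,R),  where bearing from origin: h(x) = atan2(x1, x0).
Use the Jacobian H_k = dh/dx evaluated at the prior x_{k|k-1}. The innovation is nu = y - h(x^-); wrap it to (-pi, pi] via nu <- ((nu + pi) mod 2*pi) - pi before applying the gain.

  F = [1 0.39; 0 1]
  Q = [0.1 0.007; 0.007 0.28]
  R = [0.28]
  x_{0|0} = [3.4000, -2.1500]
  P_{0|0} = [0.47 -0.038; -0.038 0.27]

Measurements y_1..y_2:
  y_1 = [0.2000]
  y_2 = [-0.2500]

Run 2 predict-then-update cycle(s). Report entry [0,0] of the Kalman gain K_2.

K[0,0] = 0.5495

step 1: x^-=[2.5615, -2.1500]  P^-=[0.5814 0.0743; 0.0743 0.5500]  H_jac=[0.1922 0.2290]  S=[0.3369]  K=[0.3823; 0.4163]  nu=[0.8983]  x^+=[2.9049, -1.7760]  P^+=[0.5322 0.0207; 0.0207 0.4916]
step 2: x^-=[2.2123, -1.7760]  P^-=[0.7231 0.2194; 0.2194 0.7716]  H_jac=[0.2207 0.2749]  S=[0.4001]  K=[0.5495; 0.6511]  nu=[0.4264]  x^+=[2.4466, -1.4984]  P^+=[0.6023 0.0763; 0.0763 0.6020]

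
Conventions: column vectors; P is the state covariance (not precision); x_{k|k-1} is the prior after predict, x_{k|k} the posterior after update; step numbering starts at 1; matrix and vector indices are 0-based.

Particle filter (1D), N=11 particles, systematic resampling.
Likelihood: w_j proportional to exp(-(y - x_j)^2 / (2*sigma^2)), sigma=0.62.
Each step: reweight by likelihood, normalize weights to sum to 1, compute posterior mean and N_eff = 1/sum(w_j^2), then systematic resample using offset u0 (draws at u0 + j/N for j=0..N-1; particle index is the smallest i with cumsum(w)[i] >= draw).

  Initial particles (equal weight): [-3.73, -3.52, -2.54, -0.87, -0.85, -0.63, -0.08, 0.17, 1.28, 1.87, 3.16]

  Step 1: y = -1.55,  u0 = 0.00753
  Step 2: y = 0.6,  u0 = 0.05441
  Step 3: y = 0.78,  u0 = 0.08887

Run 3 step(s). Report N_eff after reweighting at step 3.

N_eff = 9.0225

step 1: w=[0.0012, 0.0036, 0.1571, 0.3081, 0.2972, 0.1870, 0.0338, 0.0120, 0.0000, 0.0000, 0.0000]  mean=-1.0552  Neff=4.0949  idx=[2, 2, 3, 3, 3, 3, 4, 4, 4, 5, 5]
step 2: w=[0.0000, 0.0000, 0.0842, 0.0842, 0.0842, 0.0842, 0.0908, 0.0908, 0.0908, 0.1955, 0.1955]  mean=-0.7707  Neff=7.7223  idx=[2, 3, 4, 5, 6, 7, 8, 9, 9, 10, 10]
step 3: w=[0.0566, 0.0566, 0.0566, 0.0566, 0.0617, 0.0617, 0.0617, 0.1471, 0.1471, 0.1471, 0.1471]  mean=-0.7250  Neff=9.0225  idx=[1, 3, 4, 6, 7, 7, 8, 9, 9, 10, 10]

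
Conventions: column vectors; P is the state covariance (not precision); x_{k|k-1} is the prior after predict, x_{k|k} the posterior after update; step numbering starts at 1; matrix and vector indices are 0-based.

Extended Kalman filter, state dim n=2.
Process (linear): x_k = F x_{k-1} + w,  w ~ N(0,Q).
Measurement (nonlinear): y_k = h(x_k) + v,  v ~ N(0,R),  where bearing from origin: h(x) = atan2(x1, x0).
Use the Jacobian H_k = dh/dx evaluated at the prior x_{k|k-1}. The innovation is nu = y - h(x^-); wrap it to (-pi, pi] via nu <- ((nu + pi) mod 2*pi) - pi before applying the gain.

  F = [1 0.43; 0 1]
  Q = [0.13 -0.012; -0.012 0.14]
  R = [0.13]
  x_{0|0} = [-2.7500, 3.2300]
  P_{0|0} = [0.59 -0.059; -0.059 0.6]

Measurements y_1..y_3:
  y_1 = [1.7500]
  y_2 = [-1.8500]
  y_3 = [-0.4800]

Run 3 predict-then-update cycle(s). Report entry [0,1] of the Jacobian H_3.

step 1: x^-=[-1.3611, 3.2300]  P^-=[0.7802 0.1870; 0.1870 0.7400]  H_jac=[-0.2629 -0.1108]  S=[0.2039]  K=[-1.1076; -0.6432]  nu=[-0.2196]  x^+=[-1.1179, 3.3712]  P^+=[0.5301 0.0417; 0.0417 0.6556]
step 2: x^-=[0.3318, 3.3712]  P^-=[0.8172 0.3117; 0.3117 0.7956]  H_jac=[-0.2938 0.0289]  S=[0.1959]  K=[-1.1795; -0.3500]  nu=[2.9605]  x^+=[-3.1601, 2.3352]  P^+=[0.5447 0.2308; 0.2308 0.7717]
step 3: x^-=[-2.1560, 2.3352]  P^-=[1.0158 0.5506; 0.5506 0.9117]  H_jac=[-0.2312 -0.2134]  S=[0.2802]  K=[-1.2577; -1.1489]  nu=[-2.7963]  x^+=[1.3610, 5.5479]  P^+=[0.5727 0.1458; 0.1458 0.5419]

H_jac[0,1] = -0.2134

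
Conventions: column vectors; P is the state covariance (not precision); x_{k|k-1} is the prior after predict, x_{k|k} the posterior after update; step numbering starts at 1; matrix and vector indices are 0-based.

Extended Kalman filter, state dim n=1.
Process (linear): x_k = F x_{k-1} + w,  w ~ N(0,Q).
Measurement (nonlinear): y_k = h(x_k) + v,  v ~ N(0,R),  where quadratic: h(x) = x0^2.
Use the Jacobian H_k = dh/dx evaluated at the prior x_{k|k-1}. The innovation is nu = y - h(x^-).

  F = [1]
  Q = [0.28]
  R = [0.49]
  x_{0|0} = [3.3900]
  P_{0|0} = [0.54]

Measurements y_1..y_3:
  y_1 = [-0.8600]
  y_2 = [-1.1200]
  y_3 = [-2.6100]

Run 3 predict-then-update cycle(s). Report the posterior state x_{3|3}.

step 1: x^-=[3.3900]  P^-=[0.8200]  H_jac=[6.7800]  S=[38.1841]  K=[0.1456]  nu=[-12.3521]  x^+=[1.5915]  P^+=[0.0105]
step 2: x^-=[1.5915]  P^-=[0.2905]  H_jac=[3.1831]  S=[3.4336]  K=[0.2693]  nu=[-3.6530]  x^+=[0.6077]  P^+=[0.0415]
step 3: x^-=[0.6077]  P^-=[0.3215]  H_jac=[1.2154]  S=[0.9648]  K=[0.4049]  nu=[-2.9793]  x^+=[-0.5987]  P^+=[0.1633]

x_post = [-0.5987]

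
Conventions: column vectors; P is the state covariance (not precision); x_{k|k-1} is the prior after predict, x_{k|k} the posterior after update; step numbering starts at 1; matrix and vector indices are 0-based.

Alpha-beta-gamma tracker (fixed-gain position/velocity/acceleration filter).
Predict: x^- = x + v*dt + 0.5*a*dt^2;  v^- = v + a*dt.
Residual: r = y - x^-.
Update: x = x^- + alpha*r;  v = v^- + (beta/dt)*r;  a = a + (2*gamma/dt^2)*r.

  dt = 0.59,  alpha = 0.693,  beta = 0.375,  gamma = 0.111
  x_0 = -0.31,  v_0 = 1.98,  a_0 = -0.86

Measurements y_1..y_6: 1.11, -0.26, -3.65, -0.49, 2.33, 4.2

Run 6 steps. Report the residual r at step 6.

resid = 3.1653

step 1: x_pred=0.7085  r=0.4015  x^+=0.9867  v^+=1.7278  a^+=-0.6040
step 2: x_pred=1.9010  r=-2.1610  x^+=0.4034  v^+=-0.0021  a^+=-1.9821
step 3: x_pred=0.0572  r=-3.7072  x^+=-2.5119  v^+=-3.5278  a^+=-4.3464
step 4: x_pred=-5.3498  r=4.8598  x^+=-1.9820  v^+=-3.0034  a^+=-1.2471
step 5: x_pred=-3.9710  r=6.3010  x^+=0.3956  v^+=0.2657  a^+=2.7714
step 6: x_pred=1.0347  r=3.1653  x^+=3.2283  v^+=3.9127  a^+=4.7900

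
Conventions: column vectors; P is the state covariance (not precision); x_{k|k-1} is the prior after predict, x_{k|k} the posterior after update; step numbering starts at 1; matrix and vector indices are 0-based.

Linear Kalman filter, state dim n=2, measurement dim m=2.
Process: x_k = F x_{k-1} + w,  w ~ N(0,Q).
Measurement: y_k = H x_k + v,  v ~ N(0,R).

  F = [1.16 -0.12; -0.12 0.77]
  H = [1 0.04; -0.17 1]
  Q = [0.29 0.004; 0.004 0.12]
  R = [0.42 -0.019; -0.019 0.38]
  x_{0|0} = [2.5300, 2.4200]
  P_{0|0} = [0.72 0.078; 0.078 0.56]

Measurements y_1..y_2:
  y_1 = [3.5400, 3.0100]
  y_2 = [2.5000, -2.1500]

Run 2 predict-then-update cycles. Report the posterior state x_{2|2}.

x_post = [3.0593, 0.3690]

step 1: x^-=[2.6444, 1.5598]  P^-=[1.2452 -0.0772; -0.0772 0.4480]  S=[1.6597 -0.2894; -0.2894 0.8902]  K=[0.7334 -0.0861; 0.0579 0.5368]  nu=[0.8332, 1.8997]  x^+=[3.0920, 2.6278]  P^+=[0.3094 0.0060; 0.0060 0.2039]
step 2: x^-=[3.2713, 1.6524]  P^-=[0.7076 -0.0525; -0.0525 0.2442]  S=[1.1238 -0.1817; -0.1817 0.6625]  K=[0.6128 -0.0928; 0.0249 0.3889]  nu=[-0.8374, -3.2463]  x^+=[3.0593, 0.3690]  P^+=[0.2592 -0.0028; -0.0028 0.1468]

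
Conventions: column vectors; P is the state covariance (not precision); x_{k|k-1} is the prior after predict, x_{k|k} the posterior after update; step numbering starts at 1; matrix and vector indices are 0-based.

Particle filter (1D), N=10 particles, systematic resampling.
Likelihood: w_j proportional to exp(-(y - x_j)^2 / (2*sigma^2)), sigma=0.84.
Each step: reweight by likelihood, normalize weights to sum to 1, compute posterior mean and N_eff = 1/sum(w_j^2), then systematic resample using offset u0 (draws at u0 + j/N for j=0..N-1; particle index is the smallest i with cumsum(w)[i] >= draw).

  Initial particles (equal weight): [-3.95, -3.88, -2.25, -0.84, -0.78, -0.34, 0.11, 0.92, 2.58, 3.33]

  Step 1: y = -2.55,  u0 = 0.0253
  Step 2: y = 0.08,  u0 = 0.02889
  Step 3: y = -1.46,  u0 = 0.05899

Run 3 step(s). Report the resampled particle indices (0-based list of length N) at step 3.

resampled_idx = [0, 1, 2, 3, 4, 5, 6, 7, 8, 9]

step 1: w=[0.1428, 0.1635, 0.5374, 0.0721, 0.0622, 0.0180, 0.0038, 0.0001, 0.0000, 0.0000]  mean=-2.5225  Neff=2.8956  idx=[0, 0, 1, 2, 2, 2, 2, 2, 2, 4]
step 2: w=[0.0000, 0.0000, 0.0000, 0.0296, 0.0296, 0.0296, 0.0296, 0.0296, 0.0296, 0.8221]  mean=-1.0415  Neff=1.4680  idx=[3, 7, 9, 9, 9, 9, 9, 9, 9, 9]
step 3: w=[0.0911, 0.0911, 0.1022, 0.1022, 0.1022, 0.1022, 0.1022, 0.1022, 0.1022, 0.1022]  mean=-1.0480  Neff=9.9804  idx=[0, 1, 2, 3, 4, 5, 6, 7, 8, 9]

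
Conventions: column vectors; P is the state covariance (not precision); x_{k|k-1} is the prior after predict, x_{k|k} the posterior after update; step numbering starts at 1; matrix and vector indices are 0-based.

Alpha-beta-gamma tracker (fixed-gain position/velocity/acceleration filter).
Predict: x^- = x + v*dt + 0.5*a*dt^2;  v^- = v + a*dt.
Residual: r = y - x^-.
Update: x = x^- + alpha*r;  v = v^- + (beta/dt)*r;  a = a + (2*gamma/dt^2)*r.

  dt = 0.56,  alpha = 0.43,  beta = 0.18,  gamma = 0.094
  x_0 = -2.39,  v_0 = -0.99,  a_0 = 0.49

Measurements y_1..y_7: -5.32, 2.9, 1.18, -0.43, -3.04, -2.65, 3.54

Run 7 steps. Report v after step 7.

step 1: x_pred=-2.8676  r=-2.4524  x^+=-3.9221  v^+=-1.5039  a^+=-0.9802
step 2: x_pred=-4.9180  r=7.8180  x^+=-1.5563  v^+=0.4601  a^+=3.7066
step 3: x_pred=-0.7174  r=1.8974  x^+=0.0985  v^+=3.1457  a^+=4.8441
step 4: x_pred=2.6196  r=-3.0496  x^+=1.3083  v^+=4.8781  a^+=3.0158
step 5: x_pred=4.5129  r=-7.5529  x^+=1.2652  v^+=4.1393  a^+=-1.5121
step 6: x_pred=3.3461  r=-5.9961  x^+=0.7678  v^+=1.3652  a^+=-5.1066
step 7: x_pred=0.7316  r=2.8084  x^+=1.9392  v^+=-0.5918  a^+=-3.4230

v_post = -0.5918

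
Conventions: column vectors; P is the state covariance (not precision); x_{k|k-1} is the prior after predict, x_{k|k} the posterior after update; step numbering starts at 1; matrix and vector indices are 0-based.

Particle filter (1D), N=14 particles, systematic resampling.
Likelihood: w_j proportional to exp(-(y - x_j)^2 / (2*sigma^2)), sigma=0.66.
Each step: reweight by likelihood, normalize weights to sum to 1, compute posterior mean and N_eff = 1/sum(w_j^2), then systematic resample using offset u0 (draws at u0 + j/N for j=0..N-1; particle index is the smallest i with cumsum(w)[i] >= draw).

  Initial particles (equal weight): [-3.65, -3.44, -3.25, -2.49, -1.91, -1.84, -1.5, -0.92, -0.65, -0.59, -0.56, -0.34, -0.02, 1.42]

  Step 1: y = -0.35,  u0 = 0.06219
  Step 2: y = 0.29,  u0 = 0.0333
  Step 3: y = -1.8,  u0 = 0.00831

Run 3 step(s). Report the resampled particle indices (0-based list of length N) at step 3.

step 1: w=[0.0000, 0.0000, 0.0000, 0.0009, 0.0106, 0.0136, 0.0381, 0.1198, 0.1568, 0.1628, 0.1653, 0.1739, 0.1535, 0.0048]  mean=-0.5609  Neff=6.7430  idx=[6, 7, 8, 8, 9, 9, 9, 10, 10, 11, 11, 12, 12, 12]
step 2: w=[0.0036, 0.0266, 0.0518, 0.0518, 0.0587, 0.0587, 0.0587, 0.0624, 0.0624, 0.0906, 0.0906, 0.1280, 0.1280, 0.1280]  mean=-0.3404  Neff=11.1383  idx=[2, 3, 4, 5, 7, 8, 9, 10, 10, 11, 12, 12, 13, 13]
step 3: w=[0.1419, 0.1419, 0.1206, 0.1206, 0.1108, 0.1108, 0.0560, 0.0560, 0.0560, 0.0170, 0.0170, 0.0170, 0.0170, 0.0170]  mean=-0.5097  Neff=9.5430  idx=[0, 0, 1, 1, 2, 2, 3, 3, 4, 5, 5, 6, 8, 10]

resampled_idx = [0, 0, 1, 1, 2, 2, 3, 3, 4, 5, 5, 6, 8, 10]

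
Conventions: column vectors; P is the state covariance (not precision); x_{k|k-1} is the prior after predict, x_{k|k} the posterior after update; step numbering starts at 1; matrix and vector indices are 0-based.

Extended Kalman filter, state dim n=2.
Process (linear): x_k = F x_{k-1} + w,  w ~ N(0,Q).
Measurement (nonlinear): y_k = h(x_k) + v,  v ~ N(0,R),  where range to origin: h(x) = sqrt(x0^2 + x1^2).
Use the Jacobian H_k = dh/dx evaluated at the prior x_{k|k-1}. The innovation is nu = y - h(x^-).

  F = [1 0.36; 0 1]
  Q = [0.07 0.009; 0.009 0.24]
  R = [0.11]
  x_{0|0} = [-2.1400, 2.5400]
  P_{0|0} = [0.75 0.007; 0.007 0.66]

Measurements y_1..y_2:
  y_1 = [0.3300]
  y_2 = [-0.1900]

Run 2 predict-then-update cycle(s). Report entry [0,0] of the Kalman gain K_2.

step 1: x^-=[-1.2256, 2.5400]  P^-=[0.9106 0.2536; 0.2536 0.9000]  H_jac=[-0.4346 0.9006]  S=[0.8135]  K=[-0.2057; 0.8609]  nu=[-2.4902]  x^+=[-0.7134, 0.3960]  P^+=[0.8762 0.3976; 0.3976 0.2970]
step 2: x^-=[-0.5708, 0.3960]  P^-=[1.2710 0.5136; 0.5136 0.5370]  H_jac=[-0.8216 0.5700]  S=[0.6614]  K=[-1.1362; -0.1751]  nu=[-0.8848]  x^+=[0.4344, 0.5510]  P^+=[0.4171 0.3820; 0.3820 0.5167]

K[0,0] = -1.1362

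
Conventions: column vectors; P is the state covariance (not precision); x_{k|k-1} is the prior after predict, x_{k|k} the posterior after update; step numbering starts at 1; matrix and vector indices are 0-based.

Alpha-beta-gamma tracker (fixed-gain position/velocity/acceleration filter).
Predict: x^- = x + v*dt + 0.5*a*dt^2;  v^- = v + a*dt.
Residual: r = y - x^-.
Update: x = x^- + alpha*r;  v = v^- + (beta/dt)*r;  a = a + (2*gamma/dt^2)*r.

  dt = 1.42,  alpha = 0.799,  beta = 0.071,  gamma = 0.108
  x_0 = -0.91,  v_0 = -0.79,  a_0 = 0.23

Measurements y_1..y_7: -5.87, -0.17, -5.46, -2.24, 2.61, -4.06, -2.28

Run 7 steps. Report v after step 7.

v_post = 1.6337

step 1: x_pred=-1.7999  r=-4.0701  x^+=-5.0519  v^+=-0.6669  a^+=-0.2060
step 2: x_pred=-6.2066  r=6.0366  x^+=-1.3834  v^+=-0.6576  a^+=0.4407
step 3: x_pred=-1.8729  r=-3.5871  x^+=-4.7390  v^+=-0.2112  a^+=0.0564
step 4: x_pred=-4.9820  r=2.7420  x^+=-2.7912  v^+=0.0060  a^+=0.3501
step 5: x_pred=-2.4297  r=5.0397  x^+=1.5970  v^+=0.7551  a^+=0.8900
step 6: x_pred=3.5666  r=-7.6266  x^+=-2.5271  v^+=1.6376  a^+=0.0730
step 7: x_pred=-0.1281  r=-2.1519  x^+=-1.8475  v^+=1.6337  a^+=-0.1575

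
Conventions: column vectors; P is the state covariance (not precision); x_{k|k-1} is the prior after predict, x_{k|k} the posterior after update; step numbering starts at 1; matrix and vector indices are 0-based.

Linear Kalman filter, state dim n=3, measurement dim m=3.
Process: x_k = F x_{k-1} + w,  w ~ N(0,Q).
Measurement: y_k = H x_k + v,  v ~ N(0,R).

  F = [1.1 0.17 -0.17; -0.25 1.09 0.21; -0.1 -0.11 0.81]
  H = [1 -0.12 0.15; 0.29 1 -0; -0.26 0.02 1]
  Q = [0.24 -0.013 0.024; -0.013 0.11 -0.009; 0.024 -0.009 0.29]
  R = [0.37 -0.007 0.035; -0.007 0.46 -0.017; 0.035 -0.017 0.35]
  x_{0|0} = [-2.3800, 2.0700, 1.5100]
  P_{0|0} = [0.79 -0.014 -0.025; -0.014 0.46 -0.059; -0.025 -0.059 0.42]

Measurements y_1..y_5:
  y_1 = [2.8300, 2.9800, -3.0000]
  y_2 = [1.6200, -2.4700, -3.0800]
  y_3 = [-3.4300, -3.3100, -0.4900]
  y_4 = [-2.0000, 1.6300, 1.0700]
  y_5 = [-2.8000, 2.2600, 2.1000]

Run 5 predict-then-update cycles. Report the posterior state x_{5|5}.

x_post = [-2.3616, 1.5593, 0.8979]

step 1: x^-=[-2.5228, 3.1684, 1.2334]  P^-=[1.2289 -0.1742 -0.1593; -0.1742 0.7077 -0.0170; -0.1593 -0.0170 0.5933]  S=[1.6170 0.0868 -0.3573; 0.0868 1.1700 -0.1144; -0.3573 -0.1144 1.1106]  K=[0.7100 0.0837 -0.1973; -0.1844 0.5791 0.0386; 0.0904 -0.0020 0.6001]  nu=[5.5480, 0.5432, -4.9527]  x^+=[2.4388, 2.2689, -1.2379]  P^+=[0.2481 -0.0350 0.0196; -0.0350 0.2772 -0.0175; 0.0196 -0.0175 0.2187]
step 2: x^-=[3.2789, 1.6034, -1.4961]  P^-=[0.5351 -0.0702 -0.0187; -0.0702 0.4735 -0.0154; -0.0187 -0.0154 0.4385]  S=[0.9336 0.0204 -0.0592; 0.0204 0.9378 -0.0508; -0.0592 -0.0508 0.8347]  K=[0.5684 0.0703 -0.1461; -0.1471 0.4883 0.0341; 0.0864 0.0051 0.5372]  nu=[-1.2420, -5.0243, -0.7634]  x^+=[2.3314, -0.6932, -2.0390]  P^+=[0.1985 -0.0267 0.0197; -0.0267 0.2328 -0.0131; 0.0197 -0.0131 0.1963]
step 3: x^-=[2.7934, -1.7666, -1.8085]  P^-=[0.4760 -0.0550 -0.0097; -0.0550 0.4142 -0.0121; -0.0097 -0.0121 0.4222]  S=[0.8722 0.0260 -0.0372; 0.0260 0.8823 -0.0455; -0.0372 -0.0455 0.8097]  K=[0.5437 0.0710 -0.1373; -0.1344 0.4570 0.0325; 0.0854 0.0079 0.5286]  nu=[-6.1641, -2.3534, 2.0801]  x^+=[-1.0106, -1.9461, -1.2540]  P^+=[0.1900 -0.0239 0.0197; -0.0239 0.2175 -0.0117; 0.0197 -0.0117 0.1932]
step 4: x^-=[-1.2293, -2.1319, -0.7007]  P^-=[0.4662 -0.0524 -0.0082; -0.0524 0.3945 -0.0099; -0.0082 -0.0099 0.4197]  S=[0.8618 0.0284 -0.0336; 0.0284 0.8633 -0.0433; -0.0336 -0.0433 0.8058]  K=[0.5392 0.0714 -0.1356; -0.1309 0.4453 0.0328; 0.0851 0.0093 0.5273]  nu=[-0.9215, 4.1184, 1.4937]  x^+=[-1.6348, -0.1284, 0.0470]  P^+=[0.1885 -0.0233 0.0197; -0.0233 0.2120 -0.0110; 0.0197 -0.0110 0.1927]
step 5: x^-=[-1.8281, 0.2787, 0.2157]  P^-=[0.4643 -0.0524 -0.0079; -0.0524 0.3877 -0.0088; -0.0079 -0.0088 0.4191]  S=[0.8599 0.0289 -0.0330; 0.0289 0.8564 -0.0421; -0.0330 -0.0421 0.8050]  K=[0.5384 0.0713 -0.1353; -0.1301 0.4410 0.0333; 0.0851 0.0100 0.5270]  nu=[-0.9708, 2.5115, 1.4035]  x^+=[-2.3616, 1.5593, 0.8979]  P^+=[0.1882 -0.0233 0.0197; -0.0233 0.2100 -0.0107; 0.0197 -0.0107 0.1926]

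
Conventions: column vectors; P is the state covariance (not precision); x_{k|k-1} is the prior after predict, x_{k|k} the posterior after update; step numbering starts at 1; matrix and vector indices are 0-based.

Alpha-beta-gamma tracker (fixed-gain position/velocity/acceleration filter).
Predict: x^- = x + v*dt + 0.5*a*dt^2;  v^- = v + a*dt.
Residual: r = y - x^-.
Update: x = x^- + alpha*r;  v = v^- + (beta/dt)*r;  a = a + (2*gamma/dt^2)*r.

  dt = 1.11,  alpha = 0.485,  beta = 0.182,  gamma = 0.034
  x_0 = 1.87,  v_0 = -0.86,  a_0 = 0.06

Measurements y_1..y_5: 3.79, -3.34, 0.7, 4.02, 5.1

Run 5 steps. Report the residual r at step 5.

step 1: x_pred=0.9524  r=2.8376  x^+=2.3286  v^+=-0.3281  a^+=0.2166
step 2: x_pred=2.0978  r=-5.4378  x^+=-0.5395  v^+=-0.9793  a^+=-0.0835
step 3: x_pred=-1.6780  r=2.3780  x^+=-0.5247  v^+=-0.6821  a^+=0.0477
step 4: x_pred=-1.2524  r=5.2724  x^+=1.3047  v^+=0.2354  a^+=0.3387
step 5: x_pred=1.7747  r=3.3253  x^+=3.3875  v^+=1.1566  a^+=0.5222

resid = 3.3253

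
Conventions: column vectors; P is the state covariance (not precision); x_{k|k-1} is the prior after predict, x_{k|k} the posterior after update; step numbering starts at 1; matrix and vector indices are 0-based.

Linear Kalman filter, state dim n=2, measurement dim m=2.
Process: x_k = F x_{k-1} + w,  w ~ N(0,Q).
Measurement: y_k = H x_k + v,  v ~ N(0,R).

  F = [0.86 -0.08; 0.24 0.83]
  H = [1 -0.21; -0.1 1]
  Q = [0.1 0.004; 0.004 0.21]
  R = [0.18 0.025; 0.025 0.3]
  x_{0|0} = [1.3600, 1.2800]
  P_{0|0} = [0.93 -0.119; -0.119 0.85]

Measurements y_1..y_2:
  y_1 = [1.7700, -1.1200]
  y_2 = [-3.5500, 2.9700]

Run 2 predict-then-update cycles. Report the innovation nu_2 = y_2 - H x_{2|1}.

step 1: x^-=[1.0672, 1.3888]  P^-=[0.8096 0.0569; 0.0569 0.8017]  S=[1.0011 -0.1663; -0.1663 1.0984]  K=[0.8136 0.1012; 0.0092 0.7261]  nu=[0.9944, -2.4021]  x^+=[1.6332, -0.3462]  P^+=[0.1631 0.0670; 0.0670 0.2248]
step 2: x^-=[1.4322, 0.1047]  P^-=[0.2128 0.0693; 0.0693 0.4009]  S=[0.3814 -0.0097; -0.0097 0.6892]  K=[0.5218 0.0770; -0.0245 0.5713]  nu=[-4.9603, 3.0086]  x^+=[-0.9243, 1.9451]  P^+=[0.1057 0.0467; 0.0467 0.1755]

innov = [-4.9603, 3.0086]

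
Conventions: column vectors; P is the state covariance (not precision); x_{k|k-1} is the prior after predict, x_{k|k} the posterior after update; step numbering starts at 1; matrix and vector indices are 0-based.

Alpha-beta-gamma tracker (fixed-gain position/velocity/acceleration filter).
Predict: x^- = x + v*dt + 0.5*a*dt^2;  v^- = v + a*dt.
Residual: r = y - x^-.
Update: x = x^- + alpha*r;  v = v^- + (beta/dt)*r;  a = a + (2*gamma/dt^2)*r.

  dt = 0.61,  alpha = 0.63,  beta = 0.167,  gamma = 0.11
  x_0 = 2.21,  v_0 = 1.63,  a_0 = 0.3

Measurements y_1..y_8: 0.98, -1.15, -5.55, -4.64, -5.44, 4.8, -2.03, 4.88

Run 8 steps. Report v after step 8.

v_post = 7.9137

step 1: x_pred=3.2601  r=-2.2801  x^+=1.8236  v^+=1.1888  a^+=-1.0481
step 2: x_pred=2.3538  r=-3.5038  x^+=0.1464  v^+=-0.4098  a^+=-3.1197
step 3: x_pred=-0.6840  r=-4.8660  x^+=-3.7496  v^+=-3.6450  a^+=-5.9966
step 4: x_pred=-7.0887  r=2.4487  x^+=-5.5460  v^+=-6.6325  a^+=-4.5489
step 5: x_pred=-10.4382  r=4.9982  x^+=-7.2893  v^+=-8.0390  a^+=-1.5938
step 6: x_pred=-12.4896  r=17.2896  x^+=-1.5972  v^+=-4.2778  a^+=8.6285
step 7: x_pred=-2.6013  r=0.5713  x^+=-2.2414  v^+=1.1420  a^+=8.9663
step 8: x_pred=0.1234  r=4.7566  x^+=3.1201  v^+=7.9137  a^+=11.7786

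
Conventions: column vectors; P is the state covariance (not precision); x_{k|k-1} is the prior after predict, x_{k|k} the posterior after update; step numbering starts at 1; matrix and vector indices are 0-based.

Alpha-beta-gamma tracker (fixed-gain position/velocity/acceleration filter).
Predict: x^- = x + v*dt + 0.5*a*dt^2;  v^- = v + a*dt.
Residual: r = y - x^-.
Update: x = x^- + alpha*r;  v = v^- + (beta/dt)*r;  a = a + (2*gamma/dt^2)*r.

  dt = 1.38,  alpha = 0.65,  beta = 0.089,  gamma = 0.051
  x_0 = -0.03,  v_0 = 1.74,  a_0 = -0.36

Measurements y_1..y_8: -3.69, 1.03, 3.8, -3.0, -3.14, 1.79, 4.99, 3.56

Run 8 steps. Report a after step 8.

step 1: x_pred=2.0284  r=-5.7184  x^+=-1.6886  v^+=0.8744  a^+=-0.6663
step 2: x_pred=-1.1163  r=2.1463  x^+=0.2788  v^+=0.0934  a^+=-0.5513
step 3: x_pred=-0.1173  r=3.9173  x^+=2.4289  v^+=-0.4148  a^+=-0.3415
step 4: x_pred=1.5313  r=-4.5313  x^+=-1.4140  v^+=-1.1783  a^+=-0.5842
step 5: x_pred=-3.5964  r=0.4564  x^+=-3.2998  v^+=-1.9551  a^+=-0.5598
step 6: x_pred=-6.5308  r=8.3208  x^+=-1.1223  v^+=-2.1909  a^+=-0.1141
step 7: x_pred=-4.2544  r=9.2444  x^+=1.7545  v^+=-1.7522  a^+=0.3810
step 8: x_pred=-0.3008  r=3.8608  x^+=2.2087  v^+=-0.9774  a^+=0.5878

a_post = 0.5878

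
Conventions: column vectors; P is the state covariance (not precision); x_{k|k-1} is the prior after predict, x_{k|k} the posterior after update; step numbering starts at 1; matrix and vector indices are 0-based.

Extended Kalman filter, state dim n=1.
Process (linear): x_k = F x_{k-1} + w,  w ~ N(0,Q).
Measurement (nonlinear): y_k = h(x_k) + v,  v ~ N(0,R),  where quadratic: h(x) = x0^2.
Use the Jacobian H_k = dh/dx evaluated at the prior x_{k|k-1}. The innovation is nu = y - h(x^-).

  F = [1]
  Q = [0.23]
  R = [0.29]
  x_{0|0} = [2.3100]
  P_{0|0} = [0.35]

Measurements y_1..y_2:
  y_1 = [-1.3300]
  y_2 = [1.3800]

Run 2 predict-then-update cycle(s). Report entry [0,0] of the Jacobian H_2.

H_jac[0,0] = 1.8003

step 1: x^-=[2.3100]  P^-=[0.5800]  H_jac=[4.6200]  S=[12.6698]  K=[0.2115]  nu=[-6.6661]  x^+=[0.9001]  P^+=[0.0133]
step 2: x^-=[0.9001]  P^-=[0.2433]  H_jac=[1.8003]  S=[1.0785]  K=[0.4061]  nu=[0.5697]  x^+=[1.1315]  P^+=[0.0654]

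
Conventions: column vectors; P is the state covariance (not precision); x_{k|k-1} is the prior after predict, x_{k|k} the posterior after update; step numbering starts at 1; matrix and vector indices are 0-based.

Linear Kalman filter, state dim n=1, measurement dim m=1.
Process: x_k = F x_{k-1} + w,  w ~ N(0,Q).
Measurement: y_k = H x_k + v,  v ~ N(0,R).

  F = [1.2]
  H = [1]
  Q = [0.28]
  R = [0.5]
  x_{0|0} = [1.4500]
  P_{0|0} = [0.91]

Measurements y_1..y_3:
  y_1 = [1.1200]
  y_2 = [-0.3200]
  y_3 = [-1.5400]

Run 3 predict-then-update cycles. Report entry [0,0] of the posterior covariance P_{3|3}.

P_post[0,0] = 0.2966

step 1: x^-=[1.7400]  P^-=[1.5904]  S=[2.0904]  K=[0.7608]  nu=[-0.6200]  x^+=[1.2683]  P^+=[0.3804]
step 2: x^-=[1.5220]  P^-=[0.8278]  S=[1.3278]  K=[0.6234]  nu=[-1.8420]  x^+=[0.3736]  P^+=[0.3117]
step 3: x^-=[0.4483]  P^-=[0.7289]  S=[1.2289]  K=[0.5931]  nu=[-1.9883]  x^+=[-0.7310]  P^+=[0.2966]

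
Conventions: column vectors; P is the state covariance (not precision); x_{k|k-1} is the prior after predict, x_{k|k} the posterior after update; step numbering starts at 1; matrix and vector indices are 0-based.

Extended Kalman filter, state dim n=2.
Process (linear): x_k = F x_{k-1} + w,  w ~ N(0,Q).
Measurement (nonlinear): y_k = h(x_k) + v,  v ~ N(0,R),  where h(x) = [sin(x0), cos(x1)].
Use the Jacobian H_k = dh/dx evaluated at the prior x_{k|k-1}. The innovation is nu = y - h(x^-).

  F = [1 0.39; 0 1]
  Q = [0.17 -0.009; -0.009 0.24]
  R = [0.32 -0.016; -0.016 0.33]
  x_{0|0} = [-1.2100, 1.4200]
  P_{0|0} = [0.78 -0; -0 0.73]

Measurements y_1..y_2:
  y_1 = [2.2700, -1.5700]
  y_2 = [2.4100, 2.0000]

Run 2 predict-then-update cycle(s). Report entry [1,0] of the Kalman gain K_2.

step 1: x^-=[-0.6562, 1.4200]  P^-=[1.0610 0.2757; 0.2757 0.9700]  H_jac=[0.7923 0.0000; 0.0000 -0.9887]  S=[0.9861 -0.2320; -0.2320 1.2781]  K=[0.8382 -0.0611; 0.0470 -0.7418]  nu=[2.8801, -1.7202]  x^+=[1.8630, 2.8315]  P^+=[0.3397 0.0340; 0.0340 0.2484]
step 2: x^-=[2.9673, 2.8315]  P^-=[0.5740 0.1218; 0.1218 0.4884]  H_jac=[-0.9848 0.0000; 0.0000 -0.3052]  S=[0.8768 0.0206; 0.0206 0.3755]  K=[-0.6433 -0.0637; -0.1277 -0.3899]  nu=[2.2365, 2.9523]  x^+=[1.3404, 1.3948]  P^+=[0.2080 0.0352; 0.0352 0.4149]

K[1,0] = -0.1277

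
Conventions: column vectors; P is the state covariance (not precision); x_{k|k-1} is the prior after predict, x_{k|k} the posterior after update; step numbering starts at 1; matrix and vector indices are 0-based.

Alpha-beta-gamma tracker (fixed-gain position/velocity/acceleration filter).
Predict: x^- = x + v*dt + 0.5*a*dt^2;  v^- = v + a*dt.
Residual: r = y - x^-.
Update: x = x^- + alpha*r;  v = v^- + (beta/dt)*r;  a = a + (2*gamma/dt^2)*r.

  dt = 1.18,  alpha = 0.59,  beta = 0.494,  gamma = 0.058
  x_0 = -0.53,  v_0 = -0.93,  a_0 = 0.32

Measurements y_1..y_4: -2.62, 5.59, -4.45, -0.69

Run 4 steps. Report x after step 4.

step 1: x_pred=-1.4046  r=-1.2154  x^+=-2.1217  v^+=-1.0612  a^+=0.2187
step 2: x_pred=-3.2216  r=8.8116  x^+=1.9772  v^+=2.8858  a^+=0.9528
step 3: x_pred=6.0459  r=-10.4959  x^+=-0.1467  v^+=-0.3838  a^+=0.0784
step 4: x_pred=-0.5450  r=-0.1450  x^+=-0.6306  v^+=-0.3520  a^+=0.0664

x_post = -0.6306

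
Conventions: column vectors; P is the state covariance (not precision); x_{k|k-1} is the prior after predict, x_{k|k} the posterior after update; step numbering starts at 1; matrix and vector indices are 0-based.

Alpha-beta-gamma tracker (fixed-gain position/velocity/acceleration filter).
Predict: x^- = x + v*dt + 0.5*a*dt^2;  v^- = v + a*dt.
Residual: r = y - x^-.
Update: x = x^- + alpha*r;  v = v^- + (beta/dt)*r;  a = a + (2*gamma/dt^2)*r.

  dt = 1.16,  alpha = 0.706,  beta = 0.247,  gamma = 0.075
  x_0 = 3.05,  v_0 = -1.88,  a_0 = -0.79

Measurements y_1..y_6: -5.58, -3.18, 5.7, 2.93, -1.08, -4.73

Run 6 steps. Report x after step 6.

x_post = -2.7632

step 1: x_pred=0.3377  r=-5.9177  x^+=-3.8402  v^+=-4.0565  a^+=-1.4497
step 2: x_pred=-9.5210  r=6.3410  x^+=-5.0443  v^+=-4.3879  a^+=-0.7428
step 3: x_pred=-10.6340  r=16.3340  x^+=0.8978  v^+=-1.7715  a^+=1.0780
step 4: x_pred=-0.4319  r=3.3619  x^+=1.9416  v^+=0.1948  a^+=1.4528
step 5: x_pred=3.1450  r=-4.2250  x^+=0.1622  v^+=0.9804  a^+=0.9818
step 6: x_pred=1.9600  r=-6.6900  x^+=-2.7632  v^+=0.6948  a^+=0.2360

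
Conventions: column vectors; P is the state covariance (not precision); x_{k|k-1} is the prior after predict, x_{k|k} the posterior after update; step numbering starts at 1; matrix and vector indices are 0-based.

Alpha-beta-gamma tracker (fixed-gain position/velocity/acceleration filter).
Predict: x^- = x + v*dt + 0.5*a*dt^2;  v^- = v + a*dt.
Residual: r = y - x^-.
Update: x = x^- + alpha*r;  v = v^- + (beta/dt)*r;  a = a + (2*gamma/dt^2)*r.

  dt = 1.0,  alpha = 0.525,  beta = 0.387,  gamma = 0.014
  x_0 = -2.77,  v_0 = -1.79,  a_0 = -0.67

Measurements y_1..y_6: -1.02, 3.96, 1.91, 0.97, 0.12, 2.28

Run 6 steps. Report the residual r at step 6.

step 1: x_pred=-4.8950  r=3.8750  x^+=-2.8606  v^+=-0.9604  a^+=-0.5615
step 2: x_pred=-4.1018  r=8.0617  x^+=0.1307  v^+=1.5980  a^+=-0.3358
step 3: x_pred=1.5608  r=0.3492  x^+=1.7441  v^+=1.3974  a^+=-0.3260
step 4: x_pred=2.9785  r=-2.0085  x^+=1.9240  v^+=0.2941  a^+=-0.3822
step 5: x_pred=2.0270  r=-1.9070  x^+=1.0258  v^+=-0.8262  a^+=-0.4356
step 6: x_pred=-0.0181  r=2.2981  x^+=1.1884  v^+=-0.3724  a^+=-0.3713

resid = 2.2981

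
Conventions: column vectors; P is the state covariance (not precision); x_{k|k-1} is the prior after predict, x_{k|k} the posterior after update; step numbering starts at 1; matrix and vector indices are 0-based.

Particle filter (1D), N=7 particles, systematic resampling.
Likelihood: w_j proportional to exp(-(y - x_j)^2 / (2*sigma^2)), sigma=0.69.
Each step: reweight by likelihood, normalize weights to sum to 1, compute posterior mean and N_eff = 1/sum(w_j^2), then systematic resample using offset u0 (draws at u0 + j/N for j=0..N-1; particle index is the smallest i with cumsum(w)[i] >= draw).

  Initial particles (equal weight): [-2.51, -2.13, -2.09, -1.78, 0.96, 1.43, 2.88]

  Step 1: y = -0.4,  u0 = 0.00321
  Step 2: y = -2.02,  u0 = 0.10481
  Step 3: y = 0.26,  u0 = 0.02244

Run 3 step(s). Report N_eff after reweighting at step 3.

N_eff = 5.4795

step 1: w=[0.0227, 0.1051, 0.1213, 0.3295, 0.3491, 0.0723, 0.0000]  mean=-0.6823  Neff=3.8176  idx=[0, 2, 3, 3, 3, 4, 4]
step 2: w=[0.1691, 0.2165, 0.2048, 0.2048, 0.2048, 0.0000, 0.0000]  mean=-1.9704  Neff=4.9682  idx=[0, 1, 2, 2, 3, 4, 4]
step 3: w=[0.0048, 0.0455, 0.1900, 0.1900, 0.1900, 0.1900, 0.1900]  mean=-1.7976  Neff=5.4795  idx=[1, 2, 3, 4, 4, 5, 6]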